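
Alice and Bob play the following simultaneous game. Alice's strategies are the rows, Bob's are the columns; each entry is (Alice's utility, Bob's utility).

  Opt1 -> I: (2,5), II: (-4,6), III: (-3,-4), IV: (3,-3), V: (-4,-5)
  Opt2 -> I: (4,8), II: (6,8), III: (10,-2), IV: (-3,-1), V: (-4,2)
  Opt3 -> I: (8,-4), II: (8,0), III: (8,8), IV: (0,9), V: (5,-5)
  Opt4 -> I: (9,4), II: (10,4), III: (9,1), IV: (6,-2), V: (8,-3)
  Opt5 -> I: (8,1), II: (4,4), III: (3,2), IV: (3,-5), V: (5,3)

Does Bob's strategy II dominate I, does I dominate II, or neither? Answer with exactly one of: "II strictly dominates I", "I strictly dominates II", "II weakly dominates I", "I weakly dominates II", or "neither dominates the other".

II weakly dominates I

II's payoffs vs I's, by Alice's action — Opt1: 6>5, Opt2: 8=8, Opt3: 0>-4, Opt4: 4=4, Opt5: 4>1.
II is at least as good everywhere and strictly better somewhere (tied only at Opt2, Opt4), so II weakly but not strictly dominates I.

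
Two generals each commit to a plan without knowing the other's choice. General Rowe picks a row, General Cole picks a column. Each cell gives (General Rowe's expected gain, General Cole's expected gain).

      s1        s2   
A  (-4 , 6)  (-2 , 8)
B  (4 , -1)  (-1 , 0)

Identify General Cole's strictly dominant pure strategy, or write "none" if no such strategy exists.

s2 vs s1: A: 8>6, B: 0>-1.
s2 strictly beats every other strategy against every opponent action, so it is strictly dominant.

s2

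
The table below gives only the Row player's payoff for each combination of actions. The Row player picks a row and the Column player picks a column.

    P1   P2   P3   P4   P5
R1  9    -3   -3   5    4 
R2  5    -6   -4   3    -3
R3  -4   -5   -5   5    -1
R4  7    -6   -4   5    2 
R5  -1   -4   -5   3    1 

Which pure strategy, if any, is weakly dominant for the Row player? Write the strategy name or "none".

R1

R1 vs R2: P1: 9>5, P2: -3>-6, P3: -3>-4, P4: 5>3, P5: 4>-3.
R1 vs R3: P1: 9>-4, P2: -3>-5, P3: -3>-5, P4: 5=5, P5: 4>-1.
R1 vs R4: P1: 9>7, P2: -3>-6, P3: -3>-4, P4: 5=5, P5: 4>2.
R1 vs R5: P1: 9>-1, P2: -3>-4, P3: -3>-5, P4: 5>3, P5: 4>1.
R1 is at least as good as every other strategy against every opponent action, so it is weakly dominant.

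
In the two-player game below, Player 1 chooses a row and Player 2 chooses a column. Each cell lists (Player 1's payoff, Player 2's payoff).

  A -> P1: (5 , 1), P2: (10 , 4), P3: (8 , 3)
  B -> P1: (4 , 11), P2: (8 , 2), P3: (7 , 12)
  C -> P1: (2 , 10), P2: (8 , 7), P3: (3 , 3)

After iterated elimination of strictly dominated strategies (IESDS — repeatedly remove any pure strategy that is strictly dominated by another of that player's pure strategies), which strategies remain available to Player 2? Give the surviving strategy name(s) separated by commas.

Row B is eliminated: A beats it against every remaining column (P1: 5>4, P2: 10>8, P3: 8>7).
Row C is eliminated: A beats it against every remaining column (P1: 5>2, P2: 10>8, P3: 8>3).
For Player 2, P2 strictly dominates P1 on the remaining rows (A: 4>1); eliminate P1.
Player 2's strategy P3 is strictly dominated by P2 (A: 4>3) and is removed.
Among the remaining strategies, none is strictly dominated by another pure strategy of the same player, so the elimination stops.
Surviving strategies — Player 1: {A}; Player 2: {P2}.

P2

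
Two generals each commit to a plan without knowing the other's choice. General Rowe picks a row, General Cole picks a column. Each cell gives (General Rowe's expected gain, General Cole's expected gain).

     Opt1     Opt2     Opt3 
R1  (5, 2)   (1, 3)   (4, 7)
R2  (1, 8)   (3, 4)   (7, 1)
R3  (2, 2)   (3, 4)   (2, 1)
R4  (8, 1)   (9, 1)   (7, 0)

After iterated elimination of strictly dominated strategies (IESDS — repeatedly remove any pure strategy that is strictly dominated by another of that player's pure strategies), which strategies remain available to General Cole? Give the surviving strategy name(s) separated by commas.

Opt1, Opt2

General Rowe's strategy R1 is strictly dominated by R4 (Opt1: 8>5, Opt2: 9>1, Opt3: 7>4) and is removed.
Row R3 is eliminated: R4 beats it against every remaining column (Opt1: 8>2, Opt2: 9>3, Opt3: 7>2).
For General Cole, Opt1 strictly dominates Opt3 on the remaining rows (R2: 8>1, R4: 1>0); eliminate Opt3.
For General Rowe, R4 strictly dominates R2 on the remaining columns (Opt1: 8>1, Opt2: 9>3); eliminate R2.
Among the remaining strategies, none is strictly dominated by another pure strategy of the same player, so the elimination stops.
Surviving strategies — General Rowe: {R4}; General Cole: {Opt1, Opt2}.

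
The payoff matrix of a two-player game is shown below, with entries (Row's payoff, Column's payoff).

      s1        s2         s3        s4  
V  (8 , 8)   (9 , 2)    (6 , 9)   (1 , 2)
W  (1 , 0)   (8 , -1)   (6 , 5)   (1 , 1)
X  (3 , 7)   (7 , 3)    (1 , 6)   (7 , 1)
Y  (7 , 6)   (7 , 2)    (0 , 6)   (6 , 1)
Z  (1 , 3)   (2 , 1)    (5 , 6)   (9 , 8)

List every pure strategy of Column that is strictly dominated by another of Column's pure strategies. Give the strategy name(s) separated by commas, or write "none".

s2

Nothing dominates s1: s2 at V (8>2); s3 at X (7>6); s4 at V (8>2).
s2 is strictly dominated by s1 (V: 8>2, W: 0>-1, X: 7>3, Y: 6>2, Z: 3>1).
s3 is not dominated — it holds its own against s1 at V (9>8); s2 at V (9>2); s4 at V (9>2).
s4 is not dominated — it holds its own against s1 at W (1>0); s2 at V (2=2); s3 at Z (8>6).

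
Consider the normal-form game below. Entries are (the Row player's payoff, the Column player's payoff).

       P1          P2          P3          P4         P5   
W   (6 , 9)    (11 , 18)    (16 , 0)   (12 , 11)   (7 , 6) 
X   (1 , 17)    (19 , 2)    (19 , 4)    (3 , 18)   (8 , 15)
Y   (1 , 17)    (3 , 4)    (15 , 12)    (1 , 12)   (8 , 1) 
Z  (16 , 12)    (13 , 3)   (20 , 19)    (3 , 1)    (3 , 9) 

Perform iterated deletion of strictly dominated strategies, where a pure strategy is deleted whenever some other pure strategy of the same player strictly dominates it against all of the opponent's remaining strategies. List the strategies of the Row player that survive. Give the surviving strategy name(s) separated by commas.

W, X, Z

For the Column player, P1 strictly dominates P5 on the remaining rows (W: 9>6, X: 17>15, Y: 17>1, Z: 12>9); eliminate P5.
Row Y is eliminated: W beats it against every remaining column (P1: 6>1, P2: 11>3, P3: 16>15, P4: 12>1).
Among the remaining strategies, none is strictly dominated by another pure strategy of the same player, so the elimination stops.
Surviving strategies — the Row player: {W, X, Z}; the Column player: {P1, P2, P3, P4}.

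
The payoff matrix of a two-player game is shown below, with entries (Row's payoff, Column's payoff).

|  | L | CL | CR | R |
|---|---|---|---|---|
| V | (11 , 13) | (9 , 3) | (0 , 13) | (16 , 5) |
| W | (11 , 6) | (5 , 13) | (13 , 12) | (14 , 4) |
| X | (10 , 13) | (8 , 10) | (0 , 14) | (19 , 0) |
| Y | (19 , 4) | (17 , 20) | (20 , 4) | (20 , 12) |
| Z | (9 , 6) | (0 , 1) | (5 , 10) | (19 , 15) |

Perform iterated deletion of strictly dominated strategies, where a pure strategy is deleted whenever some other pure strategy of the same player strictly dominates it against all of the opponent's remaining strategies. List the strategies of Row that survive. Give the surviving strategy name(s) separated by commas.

Y

Row's strategy V is strictly dominated by Y (L: 19>11, CL: 17>9, CR: 20>0, R: 20>16) and is removed.
Row's strategy W is strictly dominated by Y (L: 19>11, CL: 17>5, CR: 20>13, R: 20>14) and is removed.
For Row, Y strictly dominates X on the remaining columns (L: 19>10, CL: 17>8, CR: 20>0, R: 20>19); eliminate X.
For Row, Y strictly dominates Z on the remaining columns (L: 19>9, CL: 17>0, CR: 20>5, R: 20>19); eliminate Z.
Column L is eliminated: CL beats it against every remaining row (Y: 20>4).
For Column, CL strictly dominates CR on the remaining rows (Y: 20>4); eliminate CR.
Column's strategy R is strictly dominated by CL (Y: 20>12) and is removed.
Among the remaining strategies, none is strictly dominated by another pure strategy of the same player, so the elimination stops.
Surviving strategies — Row: {Y}; Column: {CL}.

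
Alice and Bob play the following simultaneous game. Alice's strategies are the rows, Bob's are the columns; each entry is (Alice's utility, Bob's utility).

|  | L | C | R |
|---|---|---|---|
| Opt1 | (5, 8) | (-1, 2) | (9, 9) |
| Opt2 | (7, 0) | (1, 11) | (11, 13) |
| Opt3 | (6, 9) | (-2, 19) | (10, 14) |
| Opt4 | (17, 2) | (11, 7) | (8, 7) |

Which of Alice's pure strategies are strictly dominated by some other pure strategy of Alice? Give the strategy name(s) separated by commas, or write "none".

Opt1, Opt3

Opt1 is strictly dominated by Opt2 (L: 7>5, C: 1>-1, R: 11>9).
Opt2 is not dominated — it holds its own against Opt1 at L (7>5); Opt3 at L (7>6); Opt4 at R (11>8).
Opt2 strictly dominates Opt3 — L: 7>6, C: 1>-2, R: 11>10.
Nothing dominates Opt4: Opt1 at L (17>5); Opt2 at L (17>7); Opt3 at L (17>6).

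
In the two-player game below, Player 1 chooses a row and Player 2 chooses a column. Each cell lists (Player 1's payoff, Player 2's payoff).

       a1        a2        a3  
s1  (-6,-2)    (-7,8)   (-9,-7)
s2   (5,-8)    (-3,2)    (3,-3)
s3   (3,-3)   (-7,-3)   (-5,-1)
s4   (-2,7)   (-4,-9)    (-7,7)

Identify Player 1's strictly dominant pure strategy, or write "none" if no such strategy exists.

s2

s2 vs s1: a1: 5>-6, a2: -3>-7, a3: 3>-9.
s2 vs s3: a1: 5>3, a2: -3>-7, a3: 3>-5.
s2 vs s4: a1: 5>-2, a2: -3>-4, a3: 3>-7.
s2 strictly beats every other strategy against every opponent action, so it is strictly dominant.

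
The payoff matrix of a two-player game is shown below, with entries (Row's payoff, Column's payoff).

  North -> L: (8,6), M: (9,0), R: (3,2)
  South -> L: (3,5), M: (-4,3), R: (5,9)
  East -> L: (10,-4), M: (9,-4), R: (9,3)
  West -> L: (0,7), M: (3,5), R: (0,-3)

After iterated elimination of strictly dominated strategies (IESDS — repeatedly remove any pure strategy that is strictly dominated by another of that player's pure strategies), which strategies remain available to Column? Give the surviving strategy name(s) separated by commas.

Row South is eliminated: East beats it against every remaining column (L: 10>3, M: 9>-4, R: 9>5).
Row West is eliminated: North beats it against every remaining column (L: 8>0, M: 9>3, R: 3>0).
Column's strategy M is strictly dominated by R (North: 2>0, East: 3>-4) and is removed.
Row's strategy North is strictly dominated by East (L: 10>8, R: 9>3) and is removed.
Column's strategy L is strictly dominated by R (East: 3>-4) and is removed.
Among the remaining strategies, none is strictly dominated by another pure strategy of the same player, so the elimination stops.
Surviving strategies — Row: {East}; Column: {R}.

R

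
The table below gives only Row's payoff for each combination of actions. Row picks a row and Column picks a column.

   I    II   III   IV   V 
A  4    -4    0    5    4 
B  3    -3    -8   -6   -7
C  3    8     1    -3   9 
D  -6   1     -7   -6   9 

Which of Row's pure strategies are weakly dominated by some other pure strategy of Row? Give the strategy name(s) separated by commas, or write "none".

B, D

Nothing dominates A: B at I (4>3); C at I (4>3); D at I (4>-6).
B is weakly dominated by C (I: 3=3, II: 8>-3, III: 1>-8, IV: -3>-6, V: 9>-7).
Nothing dominates C: A at II (8>-4); B at II (8>-3); D at I (3>-6).
D: dominated, since C does at least as well everywhere (I: 3>-6, II: 8>1, III: 1>-7, IV: -3>-6, V: 9=9).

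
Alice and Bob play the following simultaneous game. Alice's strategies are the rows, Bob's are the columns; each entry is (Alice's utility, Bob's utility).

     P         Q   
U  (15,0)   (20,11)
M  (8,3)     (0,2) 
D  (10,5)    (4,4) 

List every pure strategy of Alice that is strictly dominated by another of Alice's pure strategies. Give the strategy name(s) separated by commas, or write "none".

U: no other strategy beats it everywhere (M at P (15>8); D at P (15>10)).
U strictly dominates M — P: 15>8, Q: 20>0.
D is strictly dominated by U (P: 15>10, Q: 20>4).

M, D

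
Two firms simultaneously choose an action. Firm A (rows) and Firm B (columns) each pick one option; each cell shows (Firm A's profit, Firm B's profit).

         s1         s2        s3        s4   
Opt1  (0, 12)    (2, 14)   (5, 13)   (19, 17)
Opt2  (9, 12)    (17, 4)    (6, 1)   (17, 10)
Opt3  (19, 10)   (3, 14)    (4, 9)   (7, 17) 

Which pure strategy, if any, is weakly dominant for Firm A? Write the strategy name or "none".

none

Opt1 fails to dominate Opt2 at s1 (0<9).
Opt2 fails to dominate Opt1 at s4 (17<19).
Opt3 fails to dominate Opt1 at s3 (4<5).
No single strategy dominates all the others.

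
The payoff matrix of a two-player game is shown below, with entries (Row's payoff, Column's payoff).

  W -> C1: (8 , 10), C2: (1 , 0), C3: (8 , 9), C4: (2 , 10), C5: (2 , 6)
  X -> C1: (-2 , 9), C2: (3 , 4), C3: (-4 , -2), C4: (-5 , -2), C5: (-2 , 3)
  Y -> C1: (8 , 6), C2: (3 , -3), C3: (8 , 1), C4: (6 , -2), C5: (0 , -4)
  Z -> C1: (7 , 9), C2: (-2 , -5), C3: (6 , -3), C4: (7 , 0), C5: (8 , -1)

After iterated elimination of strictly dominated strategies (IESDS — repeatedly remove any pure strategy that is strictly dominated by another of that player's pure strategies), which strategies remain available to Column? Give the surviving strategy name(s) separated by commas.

For Column, C1 strictly dominates C2 on the remaining rows (W: 10>0, X: 9>4, Y: 6>-3, Z: 9>-5); eliminate C2.
Row's strategy X is strictly dominated by W (C1: 8>-2, C3: 8>-4, C4: 2>-5, C5: 2>-2) and is removed.
Column C3 is eliminated: C1 beats it against every remaining row (W: 10>9, Y: 6>1, Z: 9>-3).
For Column, C1 strictly dominates C5 on the remaining rows (W: 10>6, Y: 6>-4, Z: 9>-1); eliminate C5.
Among the remaining strategies, none is strictly dominated by another pure strategy of the same player, so the elimination stops.
Surviving strategies — Row: {W, Y, Z}; Column: {C1, C4}.

C1, C4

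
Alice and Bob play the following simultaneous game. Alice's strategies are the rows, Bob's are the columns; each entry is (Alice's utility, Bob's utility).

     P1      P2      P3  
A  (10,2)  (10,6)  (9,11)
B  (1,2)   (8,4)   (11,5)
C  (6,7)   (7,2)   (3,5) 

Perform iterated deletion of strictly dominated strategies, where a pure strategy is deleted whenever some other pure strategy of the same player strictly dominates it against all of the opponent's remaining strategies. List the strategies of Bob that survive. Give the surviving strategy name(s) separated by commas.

P3

Alice's strategy C is strictly dominated by A (P1: 10>6, P2: 10>7, P3: 9>3) and is removed.
Column P1 is eliminated: P2 beats it against every remaining row (A: 6>2, B: 4>2).
For Bob, P3 strictly dominates P2 on the remaining rows (A: 11>6, B: 5>4); eliminate P2.
Row A is eliminated: B beats it against every remaining column (P3: 11>9).
Among the remaining strategies, none is strictly dominated by another pure strategy of the same player, so the elimination stops.
Surviving strategies — Alice: {B}; Bob: {P3}.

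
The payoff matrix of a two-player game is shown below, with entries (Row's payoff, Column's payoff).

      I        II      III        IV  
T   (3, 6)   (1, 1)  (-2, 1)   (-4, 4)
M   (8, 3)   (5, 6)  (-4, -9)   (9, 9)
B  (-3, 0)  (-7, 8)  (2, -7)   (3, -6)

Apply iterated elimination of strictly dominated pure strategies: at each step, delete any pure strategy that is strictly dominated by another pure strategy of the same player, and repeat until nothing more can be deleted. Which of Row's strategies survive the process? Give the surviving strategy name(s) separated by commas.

For Column, I strictly dominates III on the remaining rows (T: 6>1, M: 3>-9, B: 0>-7); eliminate III.
Row T is eliminated: M beats it against every remaining column (I: 8>3, II: 5>1, IV: 9>-4).
Row B is eliminated: M beats it against every remaining column (I: 8>-3, II: 5>-7, IV: 9>3).
For Column, II strictly dominates I on the remaining rows (M: 6>3); eliminate I.
For Column, IV strictly dominates II on the remaining rows (M: 9>6); eliminate II.
Among the remaining strategies, none is strictly dominated by another pure strategy of the same player, so the elimination stops.
Surviving strategies — Row: {M}; Column: {IV}.

M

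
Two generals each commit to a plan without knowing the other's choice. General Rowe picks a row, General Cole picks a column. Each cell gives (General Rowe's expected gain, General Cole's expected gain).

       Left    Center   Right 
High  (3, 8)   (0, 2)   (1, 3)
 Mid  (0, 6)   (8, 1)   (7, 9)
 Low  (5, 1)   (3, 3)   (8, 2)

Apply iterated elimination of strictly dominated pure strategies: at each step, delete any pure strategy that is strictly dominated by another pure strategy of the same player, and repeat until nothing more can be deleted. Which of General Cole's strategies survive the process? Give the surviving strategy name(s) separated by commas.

General Rowe's strategy High is strictly dominated by Low (Left: 5>3, Center: 3>0, Right: 8>1) and is removed.
For General Cole, Right strictly dominates Left on the remaining rows (Mid: 9>6, Low: 2>1); eliminate Left.
Among the remaining strategies, none is strictly dominated by another pure strategy of the same player, so the elimination stops.
Surviving strategies — General Rowe: {Mid, Low}; General Cole: {Center, Right}.

Center, Right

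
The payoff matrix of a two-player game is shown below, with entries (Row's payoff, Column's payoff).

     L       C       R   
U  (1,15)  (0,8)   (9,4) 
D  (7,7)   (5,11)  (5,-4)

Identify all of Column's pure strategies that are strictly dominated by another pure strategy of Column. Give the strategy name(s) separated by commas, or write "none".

R

L is not dominated — it holds its own against C at U (15>8); R at U (15>4).
Nothing dominates C: L at D (11>7); R at U (8>4).
R is strictly dominated by L (U: 15>4, D: 7>-4).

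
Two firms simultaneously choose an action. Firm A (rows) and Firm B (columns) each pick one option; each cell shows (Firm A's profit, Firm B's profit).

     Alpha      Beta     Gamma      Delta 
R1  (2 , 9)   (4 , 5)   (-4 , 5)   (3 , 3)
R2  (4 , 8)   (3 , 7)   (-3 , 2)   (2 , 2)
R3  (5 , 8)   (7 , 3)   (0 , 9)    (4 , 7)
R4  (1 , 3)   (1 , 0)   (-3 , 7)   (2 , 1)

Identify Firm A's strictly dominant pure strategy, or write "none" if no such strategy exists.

R3

R3 vs R1: Alpha: 5>2, Beta: 7>4, Gamma: 0>-4, Delta: 4>3.
R3 vs R2: Alpha: 5>4, Beta: 7>3, Gamma: 0>-3, Delta: 4>2.
R3 vs R4: Alpha: 5>1, Beta: 7>1, Gamma: 0>-3, Delta: 4>2.
R3 strictly beats every other strategy against every opponent action, so it is strictly dominant.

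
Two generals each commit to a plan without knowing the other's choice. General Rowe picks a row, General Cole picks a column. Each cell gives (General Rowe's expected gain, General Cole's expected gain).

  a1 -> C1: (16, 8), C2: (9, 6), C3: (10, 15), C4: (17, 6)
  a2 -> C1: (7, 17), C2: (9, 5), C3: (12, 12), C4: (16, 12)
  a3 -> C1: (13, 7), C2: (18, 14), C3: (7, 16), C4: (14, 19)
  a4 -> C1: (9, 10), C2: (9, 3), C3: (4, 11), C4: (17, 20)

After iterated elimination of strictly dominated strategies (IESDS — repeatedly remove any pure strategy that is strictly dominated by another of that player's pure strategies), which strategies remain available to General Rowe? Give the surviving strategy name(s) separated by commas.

General Cole's strategy C2 is strictly dominated by C3 (a1: 15>6, a2: 12>5, a3: 16>14, a4: 11>3) and is removed.
General Rowe's strategy a3 is strictly dominated by a1 (C1: 16>13, C3: 10>7, C4: 17>14) and is removed.
Among the remaining strategies, none is strictly dominated by another pure strategy of the same player, so the elimination stops.
Surviving strategies — General Rowe: {a1, a2, a4}; General Cole: {C1, C3, C4}.

a1, a2, a4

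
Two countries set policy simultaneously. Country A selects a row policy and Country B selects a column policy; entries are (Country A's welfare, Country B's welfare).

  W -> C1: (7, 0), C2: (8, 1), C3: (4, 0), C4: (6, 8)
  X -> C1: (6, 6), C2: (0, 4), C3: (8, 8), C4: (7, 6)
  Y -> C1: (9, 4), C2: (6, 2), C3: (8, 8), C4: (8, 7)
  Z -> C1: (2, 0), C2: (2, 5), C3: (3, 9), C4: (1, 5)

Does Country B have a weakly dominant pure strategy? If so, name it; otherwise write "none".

none

C1 fails to dominate C2 at W (0<1).
C2 fails to dominate C1 at X (4<6).
C3 fails to dominate C2 at W (0<1).
C4 fails to dominate C3 at X (6<8).
No single strategy dominates all the others.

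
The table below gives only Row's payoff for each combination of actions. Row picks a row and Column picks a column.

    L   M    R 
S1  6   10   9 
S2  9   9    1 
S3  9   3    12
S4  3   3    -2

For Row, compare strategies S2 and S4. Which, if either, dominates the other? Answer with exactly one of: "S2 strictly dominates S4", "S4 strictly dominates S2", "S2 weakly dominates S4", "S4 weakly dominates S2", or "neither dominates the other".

Compare S2 to S4 across each choice by Column: L: 9>3, M: 9>3, R: 1>-2.
S2 gives a strictly higher payoff against each choice by Column, so S2 strictly dominates S4.

S2 strictly dominates S4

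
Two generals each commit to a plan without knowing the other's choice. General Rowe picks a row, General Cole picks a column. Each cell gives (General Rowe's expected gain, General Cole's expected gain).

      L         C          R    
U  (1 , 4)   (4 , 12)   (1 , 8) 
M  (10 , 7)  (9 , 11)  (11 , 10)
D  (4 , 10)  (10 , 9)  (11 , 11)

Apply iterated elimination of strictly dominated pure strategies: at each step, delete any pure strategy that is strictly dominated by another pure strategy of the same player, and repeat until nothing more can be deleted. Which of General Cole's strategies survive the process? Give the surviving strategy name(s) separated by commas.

For General Rowe, M strictly dominates U on the remaining columns (L: 10>1, C: 9>4, R: 11>1); eliminate U.
Column L is eliminated: R beats it against every remaining row (M: 10>7, D: 11>10).
Among the remaining strategies, none is strictly dominated by another pure strategy of the same player, so the elimination stops.
Surviving strategies — General Rowe: {M, D}; General Cole: {C, R}.

C, R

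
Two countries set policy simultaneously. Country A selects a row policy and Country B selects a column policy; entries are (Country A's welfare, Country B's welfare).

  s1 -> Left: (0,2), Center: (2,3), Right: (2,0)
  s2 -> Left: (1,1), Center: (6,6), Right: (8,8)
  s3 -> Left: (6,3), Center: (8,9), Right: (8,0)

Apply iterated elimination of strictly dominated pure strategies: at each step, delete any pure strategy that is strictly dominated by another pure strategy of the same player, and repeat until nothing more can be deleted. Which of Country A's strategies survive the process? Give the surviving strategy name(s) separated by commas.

Row s1 is eliminated: s2 beats it against every remaining column (Left: 1>0, Center: 6>2, Right: 8>2).
For Country B, Center strictly dominates Left on the remaining rows (s2: 6>1, s3: 9>3); eliminate Left.
Among the remaining strategies, none is strictly dominated by another pure strategy of the same player, so the elimination stops.
Surviving strategies — Country A: {s2, s3}; Country B: {Center, Right}.

s2, s3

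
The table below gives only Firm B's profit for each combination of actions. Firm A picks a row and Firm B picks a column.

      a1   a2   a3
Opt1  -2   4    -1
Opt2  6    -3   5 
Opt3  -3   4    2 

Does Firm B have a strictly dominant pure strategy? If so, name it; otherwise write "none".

none

a1 fails to dominate a2 at Opt1 (-2<4).
a2 fails to dominate a1 at Opt2 (-3<6).
a3 fails to dominate a1 at Opt2 (5<6).
No single strategy dominates all the others.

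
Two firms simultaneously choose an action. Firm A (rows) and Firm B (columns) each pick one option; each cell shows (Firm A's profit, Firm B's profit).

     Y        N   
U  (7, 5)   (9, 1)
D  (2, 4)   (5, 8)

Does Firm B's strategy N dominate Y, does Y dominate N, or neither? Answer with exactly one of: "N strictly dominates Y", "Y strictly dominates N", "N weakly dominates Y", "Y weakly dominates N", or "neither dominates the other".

Compare N to Y across each opponent action: U: 1<5, D: 8>4.
N does better at D but worse at U; neither strategy dominates the other.

neither dominates the other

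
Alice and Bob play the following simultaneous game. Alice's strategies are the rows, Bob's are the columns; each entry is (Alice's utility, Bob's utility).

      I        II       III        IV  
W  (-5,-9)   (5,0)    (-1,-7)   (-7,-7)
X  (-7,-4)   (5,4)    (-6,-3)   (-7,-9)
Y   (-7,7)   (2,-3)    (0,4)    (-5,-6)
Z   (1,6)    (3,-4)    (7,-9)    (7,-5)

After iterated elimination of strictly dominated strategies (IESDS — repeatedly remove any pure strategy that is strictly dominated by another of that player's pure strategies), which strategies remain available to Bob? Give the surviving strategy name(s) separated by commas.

For Alice, Z strictly dominates Y on the remaining columns (I: 1>-7, II: 3>2, III: 7>0, IV: 7>-5); eliminate Y.
For Bob, II strictly dominates III on the remaining rows (W: 0>-7, X: 4>-3, Z: -4>-9); eliminate III.
For Bob, II strictly dominates IV on the remaining rows (W: 0>-7, X: 4>-9, Z: -4>-5); eliminate IV.
Among the remaining strategies, none is strictly dominated by another pure strategy of the same player, so the elimination stops.
Surviving strategies — Alice: {W, X, Z}; Bob: {I, II}.

I, II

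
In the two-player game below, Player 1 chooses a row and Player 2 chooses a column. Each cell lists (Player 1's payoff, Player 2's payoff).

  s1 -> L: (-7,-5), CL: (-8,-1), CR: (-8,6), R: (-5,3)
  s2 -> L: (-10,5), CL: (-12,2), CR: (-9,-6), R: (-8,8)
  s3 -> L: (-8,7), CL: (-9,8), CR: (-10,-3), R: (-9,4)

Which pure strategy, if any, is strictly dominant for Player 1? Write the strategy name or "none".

s1

s1 vs s2: L: -7>-10, CL: -8>-12, CR: -8>-9, R: -5>-8.
s1 vs s3: L: -7>-8, CL: -8>-9, CR: -8>-10, R: -5>-9.
s1 strictly beats every other strategy against every opponent action, so it is strictly dominant.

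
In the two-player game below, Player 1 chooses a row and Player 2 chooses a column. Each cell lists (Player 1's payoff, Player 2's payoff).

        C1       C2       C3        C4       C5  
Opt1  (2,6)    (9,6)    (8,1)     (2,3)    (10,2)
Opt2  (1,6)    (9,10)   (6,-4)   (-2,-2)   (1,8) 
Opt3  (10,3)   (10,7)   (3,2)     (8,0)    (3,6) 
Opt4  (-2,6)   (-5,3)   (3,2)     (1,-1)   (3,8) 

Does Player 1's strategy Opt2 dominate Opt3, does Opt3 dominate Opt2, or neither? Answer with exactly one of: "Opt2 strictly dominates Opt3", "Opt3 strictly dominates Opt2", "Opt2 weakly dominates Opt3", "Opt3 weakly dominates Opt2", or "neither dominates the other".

neither dominates the other

Opt2's payoffs vs Opt3's, by Player 2's action — C1: 1<10, C2: 9<10, C3: 6>3, C4: -2<8, C5: 1<3.
Opt2 does better at C3 but worse at C1, C2, C4, C5; neither strategy dominates the other.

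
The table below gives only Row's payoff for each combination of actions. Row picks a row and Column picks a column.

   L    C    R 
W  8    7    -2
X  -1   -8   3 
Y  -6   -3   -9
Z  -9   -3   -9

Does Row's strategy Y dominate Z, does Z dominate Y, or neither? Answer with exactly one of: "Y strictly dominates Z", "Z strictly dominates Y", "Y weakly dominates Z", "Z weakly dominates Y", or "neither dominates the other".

Y's payoffs vs Z's, by Column's action — L: -6>-9, C: -3=-3, R: -9=-9.
Y is at least as good everywhere and strictly better somewhere (tied only at C, R), so Y weakly but not strictly dominates Z.

Y weakly dominates Z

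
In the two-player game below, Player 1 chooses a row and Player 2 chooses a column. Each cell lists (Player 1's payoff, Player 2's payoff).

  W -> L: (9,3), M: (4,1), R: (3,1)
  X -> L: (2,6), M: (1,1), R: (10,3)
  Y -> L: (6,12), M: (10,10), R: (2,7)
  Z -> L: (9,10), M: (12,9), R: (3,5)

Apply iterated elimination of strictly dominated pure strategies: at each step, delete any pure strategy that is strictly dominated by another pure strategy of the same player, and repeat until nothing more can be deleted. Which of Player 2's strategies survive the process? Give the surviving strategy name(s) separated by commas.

L

For Player 1, Z strictly dominates Y on the remaining columns (L: 9>6, M: 12>10, R: 3>2); eliminate Y.
Player 2's strategy M is strictly dominated by L (W: 3>1, X: 6>1, Z: 10>9) and is removed.
For Player 2, L strictly dominates R on the remaining rows (W: 3>1, X: 6>3, Z: 10>5); eliminate R.
Row X is eliminated: W beats it against every remaining column (L: 9>2).
Among the remaining strategies, none is strictly dominated by another pure strategy of the same player, so the elimination stops.
Surviving strategies — Player 1: {W, Z}; Player 2: {L}.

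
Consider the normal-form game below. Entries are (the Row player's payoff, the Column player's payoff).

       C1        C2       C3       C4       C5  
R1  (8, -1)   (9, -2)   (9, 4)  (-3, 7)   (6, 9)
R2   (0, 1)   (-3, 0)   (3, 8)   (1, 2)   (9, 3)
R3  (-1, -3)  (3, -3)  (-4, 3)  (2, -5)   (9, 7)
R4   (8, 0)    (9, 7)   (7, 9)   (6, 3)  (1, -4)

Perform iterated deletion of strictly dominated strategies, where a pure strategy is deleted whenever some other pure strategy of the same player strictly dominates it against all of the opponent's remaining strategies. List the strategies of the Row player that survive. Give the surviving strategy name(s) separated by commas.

Column C1 is eliminated: C3 beats it against every remaining row (R1: 4>-1, R2: 8>1, R3: 3>-3, R4: 9>0).
For the Column player, C3 strictly dominates C2 on the remaining rows (R1: 4>-2, R2: 8>0, R3: 3>-3, R4: 9>7); eliminate C2.
Among the remaining strategies, none is strictly dominated by another pure strategy of the same player, so the elimination stops.
Surviving strategies — the Row player: {R1, R2, R3, R4}; the Column player: {C3, C4, C5}.

R1, R2, R3, R4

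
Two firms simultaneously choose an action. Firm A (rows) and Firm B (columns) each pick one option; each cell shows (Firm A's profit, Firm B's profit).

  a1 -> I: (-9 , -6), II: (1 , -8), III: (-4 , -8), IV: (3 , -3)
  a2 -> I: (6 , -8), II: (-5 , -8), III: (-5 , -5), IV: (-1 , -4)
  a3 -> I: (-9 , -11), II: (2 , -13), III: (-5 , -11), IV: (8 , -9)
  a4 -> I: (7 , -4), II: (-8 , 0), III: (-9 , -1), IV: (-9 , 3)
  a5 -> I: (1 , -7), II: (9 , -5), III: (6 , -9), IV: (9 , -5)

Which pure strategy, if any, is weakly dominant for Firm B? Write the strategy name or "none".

IV vs I: a1: -3>-6, a2: -4>-8, a3: -9>-11, a4: 3>-4, a5: -5>-7.
IV vs II: a1: -3>-8, a2: -4>-8, a3: -9>-13, a4: 3>0, a5: -5=-5.
IV vs III: a1: -3>-8, a2: -4>-5, a3: -9>-11, a4: 3>-1, a5: -5>-9.
IV is at least as good as every other strategy against every opponent action, so it is weakly dominant.

IV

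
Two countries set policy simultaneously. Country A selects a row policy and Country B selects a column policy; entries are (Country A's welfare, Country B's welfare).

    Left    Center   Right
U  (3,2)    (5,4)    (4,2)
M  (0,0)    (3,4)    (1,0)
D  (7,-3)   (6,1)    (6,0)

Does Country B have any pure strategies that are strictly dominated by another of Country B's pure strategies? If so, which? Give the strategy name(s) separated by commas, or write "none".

Left, Right

Left: dominated, since Center does at least as well everywhere (U: 4>2, M: 4>0, D: 1>-3).
Center is not dominated — it holds its own against Left at U (4>2); Right at U (4>2).
Right: dominated, since Center does at least as well everywhere (U: 4>2, M: 4>0, D: 1>0).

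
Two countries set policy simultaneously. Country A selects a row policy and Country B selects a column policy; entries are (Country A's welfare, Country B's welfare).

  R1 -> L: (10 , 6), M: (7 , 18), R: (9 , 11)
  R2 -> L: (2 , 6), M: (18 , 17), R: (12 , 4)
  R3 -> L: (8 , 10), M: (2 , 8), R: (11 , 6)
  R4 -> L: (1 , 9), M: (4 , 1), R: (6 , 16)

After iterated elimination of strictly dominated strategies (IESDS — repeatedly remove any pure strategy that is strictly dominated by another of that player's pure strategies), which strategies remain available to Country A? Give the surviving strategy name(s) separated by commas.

R2

Row R4 is eliminated: R1 beats it against every remaining column (L: 10>1, M: 7>4, R: 9>6).
Country B's strategy R is strictly dominated by M (R1: 18>11, R2: 17>4, R3: 8>6) and is removed.
Row R3 is eliminated: R1 beats it against every remaining column (L: 10>8, M: 7>2).
For Country B, M strictly dominates L on the remaining rows (R1: 18>6, R2: 17>6); eliminate L.
Country A's strategy R1 is strictly dominated by R2 (M: 18>7) and is removed.
Among the remaining strategies, none is strictly dominated by another pure strategy of the same player, so the elimination stops.
Surviving strategies — Country A: {R2}; Country B: {M}.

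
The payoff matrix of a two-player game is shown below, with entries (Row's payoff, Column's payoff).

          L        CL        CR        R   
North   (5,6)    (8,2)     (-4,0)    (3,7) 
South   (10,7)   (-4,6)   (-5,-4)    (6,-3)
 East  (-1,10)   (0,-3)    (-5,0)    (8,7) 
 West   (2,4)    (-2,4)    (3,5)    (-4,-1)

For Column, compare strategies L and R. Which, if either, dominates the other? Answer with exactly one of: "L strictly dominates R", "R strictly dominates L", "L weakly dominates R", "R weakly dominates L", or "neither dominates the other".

Compare L to R across each opponent action: North: 6<7, South: 7>-3, East: 10>7, West: 4>-1.
L does better at South, East, West but worse at North; neither strategy dominates the other.

neither dominates the other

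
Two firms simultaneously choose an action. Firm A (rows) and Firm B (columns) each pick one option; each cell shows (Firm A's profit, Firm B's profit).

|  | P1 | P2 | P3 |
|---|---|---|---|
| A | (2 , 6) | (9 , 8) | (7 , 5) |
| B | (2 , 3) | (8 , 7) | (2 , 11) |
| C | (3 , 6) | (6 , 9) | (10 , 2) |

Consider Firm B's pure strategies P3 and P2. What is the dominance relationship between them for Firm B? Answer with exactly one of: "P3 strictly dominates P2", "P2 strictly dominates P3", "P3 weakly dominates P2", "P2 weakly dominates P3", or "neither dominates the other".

neither dominates the other

P3's payoffs vs P2's, by Firm A's action — A: 5<8, B: 11>7, C: 2<9.
P3 does better at B but worse at A, C; neither strategy dominates the other.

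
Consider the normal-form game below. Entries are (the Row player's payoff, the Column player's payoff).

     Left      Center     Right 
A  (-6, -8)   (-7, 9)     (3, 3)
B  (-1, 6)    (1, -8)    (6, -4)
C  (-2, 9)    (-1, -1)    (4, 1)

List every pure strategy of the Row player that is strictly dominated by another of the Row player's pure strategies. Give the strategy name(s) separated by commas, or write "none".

A, C

B strictly dominates A — Left: -1>-6, Center: 1>-7, Right: 6>3.
B is not dominated — it holds its own against A at Left (-1>-6); C at Left (-1>-2).
B strictly dominates C — Left: -1>-2, Center: 1>-1, Right: 6>4.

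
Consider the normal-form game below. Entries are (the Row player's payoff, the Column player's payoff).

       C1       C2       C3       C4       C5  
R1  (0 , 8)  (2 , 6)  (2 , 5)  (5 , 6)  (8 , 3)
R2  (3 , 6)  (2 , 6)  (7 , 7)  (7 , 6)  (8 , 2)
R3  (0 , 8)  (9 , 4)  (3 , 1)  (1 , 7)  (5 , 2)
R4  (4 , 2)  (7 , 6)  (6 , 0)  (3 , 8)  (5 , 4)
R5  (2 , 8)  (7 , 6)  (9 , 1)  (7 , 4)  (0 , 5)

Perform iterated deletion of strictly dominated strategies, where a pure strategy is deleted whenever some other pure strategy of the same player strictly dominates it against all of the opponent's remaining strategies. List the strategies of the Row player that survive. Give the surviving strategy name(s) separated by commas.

Column C5 is eliminated: C2 beats it against every remaining row (R1: 6>3, R2: 6>2, R3: 4>2, R4: 6>4, R5: 6>5).
For the Row player, R5 strictly dominates R1 on the remaining columns (C1: 2>0, C2: 7>2, C3: 9>2, C4: 7>5); eliminate R1.
Among the remaining strategies, none is strictly dominated by another pure strategy of the same player, so the elimination stops.
Surviving strategies — the Row player: {R2, R3, R4, R5}; the Column player: {C1, C2, C3, C4}.

R2, R3, R4, R5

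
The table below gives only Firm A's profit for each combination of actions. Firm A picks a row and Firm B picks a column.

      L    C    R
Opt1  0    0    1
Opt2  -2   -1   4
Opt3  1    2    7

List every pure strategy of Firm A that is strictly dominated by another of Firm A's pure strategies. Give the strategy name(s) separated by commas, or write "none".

Opt1: dominated, since Opt3 does at least as well everywhere (L: 1>0, C: 2>0, R: 7>1).
Opt2: dominated, since Opt3 does at least as well everywhere (L: 1>-2, C: 2>-1, R: 7>4).
Opt3: no other strategy beats it everywhere (Opt1 at L (1>0); Opt2 at L (1>-2)).

Opt1, Opt2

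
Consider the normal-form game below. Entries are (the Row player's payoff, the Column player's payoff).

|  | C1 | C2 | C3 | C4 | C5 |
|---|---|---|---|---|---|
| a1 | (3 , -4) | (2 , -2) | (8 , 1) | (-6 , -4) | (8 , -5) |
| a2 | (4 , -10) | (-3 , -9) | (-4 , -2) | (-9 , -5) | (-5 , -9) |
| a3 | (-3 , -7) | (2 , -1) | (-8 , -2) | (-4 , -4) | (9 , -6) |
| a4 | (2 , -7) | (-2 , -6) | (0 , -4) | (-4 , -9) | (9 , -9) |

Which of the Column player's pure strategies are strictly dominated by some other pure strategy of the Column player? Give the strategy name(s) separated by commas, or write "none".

C1, C4, C5

C1 is strictly dominated by C2 (a1: -2>-4, a2: -9>-10, a3: -1>-7, a4: -6>-7).
Nothing dominates C2: C1 at a1 (-2>-4); C3 at a3 (-1>-2); C4 at a1 (-2>-4); C5 at a1 (-2>-5).
Nothing dominates C3: C1 at a1 (1>-4); C2 at a1 (1>-2); C4 at a1 (1>-4); C5 at a1 (1>-5).
C4: dominated, since C3 does at least as well everywhere (a1: 1>-4, a2: -2>-5, a3: -2>-4, a4: -4>-9).
C3 strictly dominates C5 — a1: 1>-5, a2: -2>-9, a3: -2>-6, a4: -4>-9.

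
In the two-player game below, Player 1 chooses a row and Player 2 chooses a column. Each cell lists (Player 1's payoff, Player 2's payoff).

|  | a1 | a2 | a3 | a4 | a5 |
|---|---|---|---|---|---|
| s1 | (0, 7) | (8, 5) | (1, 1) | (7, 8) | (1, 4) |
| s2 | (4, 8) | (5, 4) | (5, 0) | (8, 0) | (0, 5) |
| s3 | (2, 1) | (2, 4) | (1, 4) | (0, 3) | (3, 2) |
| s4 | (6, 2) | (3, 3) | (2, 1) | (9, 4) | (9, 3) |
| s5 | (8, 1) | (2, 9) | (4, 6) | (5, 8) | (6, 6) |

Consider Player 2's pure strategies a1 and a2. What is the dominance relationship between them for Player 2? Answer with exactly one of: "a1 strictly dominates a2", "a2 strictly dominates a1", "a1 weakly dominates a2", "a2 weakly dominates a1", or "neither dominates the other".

Compare a1 to a2 across each choice by Player 1: s1: 7>5, s2: 8>4, s3: 1<4, s4: 2<3, s5: 1<9.
a1 does better at s1, s2 but worse at s3, s4, s5; neither strategy dominates the other.

neither dominates the other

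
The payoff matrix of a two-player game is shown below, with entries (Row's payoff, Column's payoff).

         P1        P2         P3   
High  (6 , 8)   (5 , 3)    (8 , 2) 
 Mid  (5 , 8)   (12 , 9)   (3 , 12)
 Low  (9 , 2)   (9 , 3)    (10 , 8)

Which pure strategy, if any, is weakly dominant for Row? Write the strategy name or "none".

none

High fails to dominate Mid at P2 (5<12).
Mid fails to dominate High at P1 (5<6).
Low fails to dominate Mid at P2 (9<12).
No single strategy dominates all the others.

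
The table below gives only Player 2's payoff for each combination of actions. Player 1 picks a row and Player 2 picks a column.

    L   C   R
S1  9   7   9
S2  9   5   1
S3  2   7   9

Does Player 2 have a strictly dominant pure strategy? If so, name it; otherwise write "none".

L fails to dominate C at S3 (2<7).
C fails to dominate L at S1 (7<9).
R fails to dominate L at S1 (9=9).
No single strategy dominates all the others.

none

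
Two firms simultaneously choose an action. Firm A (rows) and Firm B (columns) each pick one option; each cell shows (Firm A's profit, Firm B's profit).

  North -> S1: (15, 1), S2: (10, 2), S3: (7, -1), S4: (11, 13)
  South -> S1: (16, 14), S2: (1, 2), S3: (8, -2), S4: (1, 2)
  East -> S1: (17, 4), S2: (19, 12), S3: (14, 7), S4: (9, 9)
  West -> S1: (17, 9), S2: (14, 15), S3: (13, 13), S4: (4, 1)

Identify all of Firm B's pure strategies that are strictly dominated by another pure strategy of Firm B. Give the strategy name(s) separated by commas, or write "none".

Nothing dominates S1: S2 at South (14>2); S3 at North (1>-1); S4 at South (14>2).
S2: no other strategy beats it everywhere (S1 at North (2>1); S3 at North (2>-1); S4 at South (2=2)).
S3 is strictly dominated by S2 (North: 2>-1, South: 2>-2, East: 12>7, West: 15>13).
S4 is not dominated — it holds its own against S1 at North (13>1); S2 at North (13>2); S3 at North (13>-1).

S3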